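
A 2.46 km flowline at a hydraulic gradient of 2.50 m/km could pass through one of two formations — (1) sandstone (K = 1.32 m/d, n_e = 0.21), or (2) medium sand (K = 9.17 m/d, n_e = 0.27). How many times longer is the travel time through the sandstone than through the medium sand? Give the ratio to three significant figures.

5.40

Unit 1 (sandstone): v = 1.32×0.0025/0.21 = 0.01571 m/d, t = 2460/0.01571 = 156500 d
Unit 2 (medium sand): v = 9.17×0.0025/0.27 = 0.08491 m/d, t = 2460/0.08491 = 28970 d
t(sandstone) / t(medium sand) = 156500/28970 = 5.40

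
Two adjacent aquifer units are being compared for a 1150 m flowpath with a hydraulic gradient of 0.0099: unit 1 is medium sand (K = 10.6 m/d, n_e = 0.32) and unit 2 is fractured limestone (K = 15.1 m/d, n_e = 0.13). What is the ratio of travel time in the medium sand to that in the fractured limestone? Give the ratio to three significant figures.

Unit 1 (medium sand): v = 10.6×0.0099/0.32 = 0.3279 m/d, t = 1150/0.3279 = 3507 d
Unit 2 (fractured limestone): v = 15.1×0.0099/0.13 = 1.150 m/d, t = 1150/1.150 = 1000 d
t(medium sand) / t(fractured limestone) = 3507/1000 = 3.51

3.51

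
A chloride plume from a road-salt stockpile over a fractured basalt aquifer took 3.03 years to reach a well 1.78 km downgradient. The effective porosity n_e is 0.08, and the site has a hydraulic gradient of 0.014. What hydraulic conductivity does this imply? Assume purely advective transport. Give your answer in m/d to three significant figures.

9.20 m/d

t = 3.03 years = 1106 d
L = 1.78 km = 1780 m
v = L / t = 1780 / 1106 = 1.609 m/d
K = v · n / i = 1.609 × 0.08 / 0.014 = 9.20 m/d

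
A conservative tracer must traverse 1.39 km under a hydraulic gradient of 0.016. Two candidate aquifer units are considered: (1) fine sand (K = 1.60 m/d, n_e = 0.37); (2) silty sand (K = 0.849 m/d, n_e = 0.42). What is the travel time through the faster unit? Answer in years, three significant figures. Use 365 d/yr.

55.0 years

Unit 1 (fine sand): v = 1.60×0.016/0.37 = 0.06919 m/d, t = 1390/0.06919 = 20090 d
Unit 2 (silty sand): v = 0.849×0.016/0.42 = 0.03234 m/d, t = 1390/0.03234 = 42980 d
Faster: 20090 d / 365 = 55.0 yr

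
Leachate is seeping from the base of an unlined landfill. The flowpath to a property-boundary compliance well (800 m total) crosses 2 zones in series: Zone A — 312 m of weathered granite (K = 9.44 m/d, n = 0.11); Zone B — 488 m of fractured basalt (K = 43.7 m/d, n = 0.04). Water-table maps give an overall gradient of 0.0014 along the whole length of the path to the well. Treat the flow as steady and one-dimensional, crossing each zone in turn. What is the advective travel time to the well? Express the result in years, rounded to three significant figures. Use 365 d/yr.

5.82 years

For zones in series the flux q is common to all zones; the equivalent conductivity is the harmonic (thickness-weighted) mean, K_eq = L_total / Σ(L_j/K_j).
Σ(L/K) = 312/9.44 + 488/43.7 = 33.05 + 11.17 = 44.22 d
K_eq = L_total / Σ(L/K) = 800 / 44.22 = 18.09 m/d
q = K_eq · i = 18.09 × 0.0014 = 0.02533 m/d (same in every zone)
Zone A: v = q/n = 0.02533/0.11 = 0.2303 m/d → t_A = 312/0.2303 = 1355 d
Zone B: v = q/n = 0.02533/0.04 = 0.6332 m/d → t_B = 488/0.6332 = 770.7 d
Total t = 1355 + 770.7 = 2126 d
   = 2126 / 365 = 5.82 yr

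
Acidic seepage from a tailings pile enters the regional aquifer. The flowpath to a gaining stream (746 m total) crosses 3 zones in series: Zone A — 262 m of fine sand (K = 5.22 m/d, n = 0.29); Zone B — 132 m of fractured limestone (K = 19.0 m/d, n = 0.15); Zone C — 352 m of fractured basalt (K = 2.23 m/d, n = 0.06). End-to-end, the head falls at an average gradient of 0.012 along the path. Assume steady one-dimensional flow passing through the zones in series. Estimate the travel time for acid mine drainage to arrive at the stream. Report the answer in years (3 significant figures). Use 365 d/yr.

Steady 1-D flow in series ⇒ the Darcy flux q is identical in every zone and the zone head losses add (resistances L/K in series).
Σ(L/K) = 262/5.22 + 132/19.0 + 352/2.23 = 50.19 + 6.947 + 157.8 = 215.0 d
K_eq = L_total / Σ(L/K) = 746 / 215.0 = 3.470 m/d
q = K_eq · i = 3.470 × 0.012 = 0.04164 m/d (same in every zone)
Zone A: v = q/n = 0.04164/0.29 = 0.1436 m/d → t_A = 262/0.1436 = 1825 d
Zone B: v = q/n = 0.04164/0.15 = 0.2776 m/d → t_B = 132/0.2776 = 475.5 d
Zone C: v = q/n = 0.04164/0.06 = 0.6940 m/d → t_C = 352/0.6940 = 507.2 d
Total t = 1825 + 475.5 + 507.2 = 2807 d
   = 2807 / 365 = 7.69 yr

7.69 years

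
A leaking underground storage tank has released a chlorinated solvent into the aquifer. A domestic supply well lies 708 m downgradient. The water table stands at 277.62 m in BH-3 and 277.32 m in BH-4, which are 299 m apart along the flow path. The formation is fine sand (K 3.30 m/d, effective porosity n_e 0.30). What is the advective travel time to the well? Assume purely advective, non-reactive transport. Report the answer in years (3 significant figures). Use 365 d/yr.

Hydraulic gradient i = (277.62 − 277.32) / 299 = 0.30 / 299 = 0.001003
Specific discharge q = 3.30 × 0.001003 = 0.003311 m/d
Average linear velocity = 0.003311 / 0.30 = 0.01104 m/d
t = L / v = 708 / 0.01104 = 64150 d
   = 64150 / 365 = 176 yr

176 years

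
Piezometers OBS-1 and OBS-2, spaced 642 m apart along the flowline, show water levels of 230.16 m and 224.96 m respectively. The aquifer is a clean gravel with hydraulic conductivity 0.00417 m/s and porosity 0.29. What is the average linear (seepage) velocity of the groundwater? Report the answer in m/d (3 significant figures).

Hydraulic gradient i = (230.16 − 224.96) / 642 = 5.20 / 642 = 0.008100
K = 0.00417 m/s × 86400 s/d = 360.3 m/d
Darcy flux q = K·i = 360.3 × 0.008100 = 2.918 m/d
v_s = q/n_e = 2.918/0.29 = 10.06 m/d

10.1 m/d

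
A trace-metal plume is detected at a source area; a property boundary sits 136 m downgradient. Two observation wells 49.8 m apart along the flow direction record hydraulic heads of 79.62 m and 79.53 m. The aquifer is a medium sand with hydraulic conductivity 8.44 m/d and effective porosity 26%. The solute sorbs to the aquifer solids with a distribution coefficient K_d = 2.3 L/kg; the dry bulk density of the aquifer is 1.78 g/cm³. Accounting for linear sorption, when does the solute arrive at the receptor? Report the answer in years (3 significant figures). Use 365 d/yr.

106 years

Hydraulic gradient i = (79.62 − 79.53) / 49.8 = 0.09 / 49.8 = 0.001807
Specific discharge q = 8.44 × 0.001807 = 0.01525 m/d
v_s = q/n_e = 0.01525/0.26 = 0.05867 m/d
Retardation R = 1 + ρ_b·K_d/n = 1 + 1.78×2.3/0.26 = 16.75
Contaminant velocity v_c = v/R = 0.05867/16.75 = 0.003503 m/d
t = L/v_c = 136/0.003503 = 38820 d
   = 38820/365 = 106 yr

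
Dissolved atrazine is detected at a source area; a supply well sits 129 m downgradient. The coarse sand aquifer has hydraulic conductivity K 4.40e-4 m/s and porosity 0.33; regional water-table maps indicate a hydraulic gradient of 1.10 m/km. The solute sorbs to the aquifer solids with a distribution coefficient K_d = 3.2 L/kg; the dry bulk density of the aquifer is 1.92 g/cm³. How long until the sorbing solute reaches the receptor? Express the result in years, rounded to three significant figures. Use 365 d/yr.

K = 4.40e-4 m/s × 86400 s/d = 38.02 m/d
q = Ki = 38.02 × 0.0011 = 0.04182 m/d
Seepage velocity v = q / n = 0.04182 / 0.33 = 0.1267 m/d
Retardation R = 1 + ρ_b·K_d/n = 1 + 1.92×3.2/0.33 = 19.62
Contaminant velocity v_c = v/R = 0.1267/19.62 = 0.006459 m/d
t = L/v_c = 129/0.006459 = 19970 d
   = 19970/365 = 54.7 yr

54.7 years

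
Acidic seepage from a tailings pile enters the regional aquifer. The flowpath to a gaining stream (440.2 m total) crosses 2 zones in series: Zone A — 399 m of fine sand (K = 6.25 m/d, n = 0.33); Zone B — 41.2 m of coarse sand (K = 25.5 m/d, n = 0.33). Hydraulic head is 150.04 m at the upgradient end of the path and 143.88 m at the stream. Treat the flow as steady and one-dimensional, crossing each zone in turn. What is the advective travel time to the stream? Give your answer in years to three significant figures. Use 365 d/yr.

Total head drop ΔH = 150.04 − 143.88 = 6.16 m
Steady 1-D flow in series ⇒ the Darcy flux q is identical in every zone and the zone head losses add (resistances L/K in series).
Σ(L/K) = 399/6.25 + 41.2/25.5 = 63.84 + 1.616 = 65.46 d
q = ΔH / Σ(L/K) = 6.16 / 65.46 = 0.09411 m/d (same in every zone)
Zone A: v = q/n = 0.09411/0.33 = 0.2852 m/d → t_A = 399/0.2852 = 1399 d
Zone B: v = q/n = 0.09411/0.33 = 0.2852 m/d → t_B = 41.2/0.2852 = 144.5 d
Total t = 1399 + 144.5 = 1544 d
   = 1544 / 365 = 4.23 yr

4.23 years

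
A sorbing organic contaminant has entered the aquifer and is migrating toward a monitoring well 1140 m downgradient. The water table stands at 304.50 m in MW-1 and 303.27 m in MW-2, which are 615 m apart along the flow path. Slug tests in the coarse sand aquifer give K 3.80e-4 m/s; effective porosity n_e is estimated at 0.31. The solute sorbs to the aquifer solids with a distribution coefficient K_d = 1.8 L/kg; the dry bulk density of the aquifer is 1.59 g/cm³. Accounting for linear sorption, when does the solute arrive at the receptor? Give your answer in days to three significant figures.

55100 days

Hydraulic gradient i = (304.50 − 303.27) / 615 = 1.23 / 615 = 0.002000
K = 3.80e-4 m/s × 86400 s/d = 32.83 m/d
Darcy flux q = K·i = 32.83 × 0.002000 = 0.06566 m/d
Seepage velocity v = q / n = 0.06566 / 0.31 = 0.2118 m/d
Retardation R = 1 + ρ_b·K_d/n = 1 + 1.59×1.8/0.31 = 10.23
Contaminant velocity v_c = v/R = 0.2118/10.23 = 0.02070 m/d
t = L/v_c = 1140/0.02070 = 55070 d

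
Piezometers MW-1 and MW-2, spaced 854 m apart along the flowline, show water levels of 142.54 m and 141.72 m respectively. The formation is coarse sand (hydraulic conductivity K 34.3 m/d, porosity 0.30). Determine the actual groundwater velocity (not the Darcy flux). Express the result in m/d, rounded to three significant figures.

Hydraulic gradient i = (142.54 − 141.72) / 854 = 0.82 / 854 = 9.602e-4
q = Ki = 34.3 × 9.602e-4 = 0.03293 m/d
Average linear velocity = 0.03293 / 0.30 = 0.1098 m/d

0.110 m/d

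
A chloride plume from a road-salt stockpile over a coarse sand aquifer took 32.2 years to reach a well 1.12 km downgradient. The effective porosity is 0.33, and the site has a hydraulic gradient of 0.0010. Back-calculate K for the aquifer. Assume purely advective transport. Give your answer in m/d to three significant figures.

t = 32.2 years = 11750 d
L = 1.12 km = 1120 m
v = L / t = 1120 / 11750 = 0.09529 m/d
K = v · n / i = 0.09529 × 0.33 / 0.0010 = 31.4 m/d

31.4 m/d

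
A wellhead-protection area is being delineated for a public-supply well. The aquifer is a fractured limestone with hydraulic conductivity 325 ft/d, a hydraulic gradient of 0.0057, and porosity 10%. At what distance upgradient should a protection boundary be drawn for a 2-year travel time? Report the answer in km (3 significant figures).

4.12 km

K = 325 ft/d × 0.3048 = 99.06 m/d
q = Ki = 99.06 × 0.0057 = 0.5646 m/d
Seepage velocity v = q / n = 0.5646 / 0.10 = 5.646 m/d
T = 2 yr × 365 = 730 d
L = v × T = 5.646 × 730 = 4122 m
   = 4.12 km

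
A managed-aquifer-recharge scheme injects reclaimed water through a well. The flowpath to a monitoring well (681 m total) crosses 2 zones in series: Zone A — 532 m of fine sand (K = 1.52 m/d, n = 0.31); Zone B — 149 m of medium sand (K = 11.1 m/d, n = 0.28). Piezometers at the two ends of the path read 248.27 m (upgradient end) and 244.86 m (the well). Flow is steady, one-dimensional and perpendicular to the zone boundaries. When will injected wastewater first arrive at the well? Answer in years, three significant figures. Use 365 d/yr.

60.3 years

Total head drop ΔH = 248.27 − 244.86 = 3.41 m
Continuity: the same q passes through each zone, so ΔH = q·Σ(L_j/K_j) — the zones act as resistances in series.
Σ(L/K) = 532/1.52 + 149/11.1 = 350.0 + 13.42 = 363.4 d
q = ΔH / Σ(L/K) = 3.41 / 363.4 = 0.009383 m/d (same in every zone)
Zone A: v = q/n = 0.009383/0.31 = 0.03027 m/d → t_A = 532/0.03027 = 17580 d
Zone B: v = q/n = 0.009383/0.28 = 0.03351 m/d → t_B = 149/0.03351 = 4446 d
Total t = 17580 + 4446 = 22020 d
   = 22020 / 365 = 60.3 yr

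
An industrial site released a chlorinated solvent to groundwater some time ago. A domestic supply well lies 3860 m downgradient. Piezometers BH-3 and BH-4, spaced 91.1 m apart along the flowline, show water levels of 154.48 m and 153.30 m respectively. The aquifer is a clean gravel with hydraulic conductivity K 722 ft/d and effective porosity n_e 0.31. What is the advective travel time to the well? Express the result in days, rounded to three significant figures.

Hydraulic gradient i = (154.48 − 153.30) / 91.1 = 1.18 / 91.1 = 0.01295
K = 722 ft/d × 0.3048 = 220.1 m/d
Specific discharge q = 220.1 × 0.01295 = 2.850 m/d
Average linear velocity = 2.850 / 0.31 = 9.195 m/d
t = L / v = 3860 / 9.195 = 419.8 d

420 days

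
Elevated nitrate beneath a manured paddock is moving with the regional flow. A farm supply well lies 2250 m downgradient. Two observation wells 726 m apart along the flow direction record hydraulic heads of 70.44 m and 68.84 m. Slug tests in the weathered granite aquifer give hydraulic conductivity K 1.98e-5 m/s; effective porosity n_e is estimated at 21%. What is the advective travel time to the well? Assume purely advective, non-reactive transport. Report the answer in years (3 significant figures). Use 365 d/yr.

343 years

Hydraulic gradient i = (70.44 − 68.84) / 726 = 1.60 / 726 = 0.002204
K = 1.98e-5 m/s × 86400 s/d = 1.711 m/d
Darcy flux q = K·i = 1.711 × 0.002204 = 0.003770 m/d
Average linear velocity = 0.003770 / 0.21 = 0.01795 m/d
t = L / v = 2250 / 0.01795 = 125300 d
   = 125300 / 365 = 343 yr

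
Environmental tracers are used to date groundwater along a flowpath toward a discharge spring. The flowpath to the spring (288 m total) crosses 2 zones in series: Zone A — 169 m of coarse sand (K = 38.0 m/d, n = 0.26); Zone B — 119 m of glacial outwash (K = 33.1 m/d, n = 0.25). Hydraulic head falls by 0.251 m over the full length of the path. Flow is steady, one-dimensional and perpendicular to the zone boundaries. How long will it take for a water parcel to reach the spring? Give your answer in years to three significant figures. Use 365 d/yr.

6.47 years

Steady 1-D flow in series ⇒ the Darcy flux q is identical in every zone and the zone head losses add (resistances L/K in series).
Σ(L/K) = 169/38.0 + 119/33.1 = 4.447 + 3.595 = 8.043 d
q = ΔH / Σ(L/K) = 0.251 / 8.043 = 0.03121 m/d (same in every zone)
Zone A: v = q/n = 0.03121/0.26 = 0.1200 m/d → t_A = 169/0.1200 = 1408 d
Zone B: v = q/n = 0.03121/0.25 = 0.1248 m/d → t_B = 119/0.1248 = 953.2 d
Total t = 1408 + 953.2 = 2361 d
   = 2361 / 365 = 6.47 yr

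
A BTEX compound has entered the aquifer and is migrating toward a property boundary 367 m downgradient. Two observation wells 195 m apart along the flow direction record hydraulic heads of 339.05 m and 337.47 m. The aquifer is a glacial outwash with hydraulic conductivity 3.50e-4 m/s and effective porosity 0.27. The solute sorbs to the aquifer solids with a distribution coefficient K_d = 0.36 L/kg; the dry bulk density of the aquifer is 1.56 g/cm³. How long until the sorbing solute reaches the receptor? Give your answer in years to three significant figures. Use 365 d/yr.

Hydraulic gradient i = (339.05 − 337.47) / 195 = 1.58 / 195 = 0.008103
K = 3.50e-4 m/s × 86400 s/d = 30.24 m/d
q = Ki = 30.24 × 0.008103 = 0.2450 m/d
v = Ki/n = 30.24·0.008103/0.27 = 0.9075 m/d
Retardation R = 1 + ρ_b·K_d/n = 1 + 1.56×0.36/0.27 = 3.080
Contaminant velocity v_c = v/R = 0.9075/3.080 = 0.2946 m/d
t = L/v_c = 367/0.2946 = 1246 d
   = 1246/365 = 3.41 yr

3.41 years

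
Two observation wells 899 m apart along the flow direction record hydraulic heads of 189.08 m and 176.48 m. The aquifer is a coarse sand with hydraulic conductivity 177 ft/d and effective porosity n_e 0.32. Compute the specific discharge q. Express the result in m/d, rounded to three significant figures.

Hydraulic gradient i = (189.08 − 176.48) / 899 = 12.60 / 899 = 0.01402
K = 177 ft/d × 0.3048 = 53.95 m/d
q = Ki = 53.95 × 0.01402 = 0.7561 m/d

0.756 m/d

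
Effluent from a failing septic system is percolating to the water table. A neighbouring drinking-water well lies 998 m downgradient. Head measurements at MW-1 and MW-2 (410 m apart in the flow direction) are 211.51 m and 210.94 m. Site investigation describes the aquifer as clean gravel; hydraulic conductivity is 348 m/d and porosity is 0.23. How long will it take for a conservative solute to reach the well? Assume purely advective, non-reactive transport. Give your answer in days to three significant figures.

474 days

Hydraulic gradient i = (211.51 − 210.94) / 410 = 0.57 / 410 = 0.001390
Darcy flux q = K·i = 348 × 0.001390 = 0.4838 m/d
v_s = q/n_e = 0.4838/0.23 = 2.103 m/d
t = L / v = 998 / 2.103 = 474.4 d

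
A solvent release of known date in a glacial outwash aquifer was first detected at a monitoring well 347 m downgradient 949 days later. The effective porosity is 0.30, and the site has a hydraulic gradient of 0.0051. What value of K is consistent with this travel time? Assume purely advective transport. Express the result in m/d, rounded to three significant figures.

21.5 m/d

v = L / t = 347 / 949 = 0.3656 m/d
K = v · n / i = 0.3656 × 0.30 / 0.0051 = 21.5 m/d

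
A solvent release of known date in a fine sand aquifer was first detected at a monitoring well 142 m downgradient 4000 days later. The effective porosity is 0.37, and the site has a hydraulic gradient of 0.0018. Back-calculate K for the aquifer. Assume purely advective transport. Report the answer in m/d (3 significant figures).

v = L / t = 142 / 4000 = 0.03550 m/d
K = v · n / i = 0.03550 × 0.37 / 0.0018 = 7.30 m/d

7.30 m/d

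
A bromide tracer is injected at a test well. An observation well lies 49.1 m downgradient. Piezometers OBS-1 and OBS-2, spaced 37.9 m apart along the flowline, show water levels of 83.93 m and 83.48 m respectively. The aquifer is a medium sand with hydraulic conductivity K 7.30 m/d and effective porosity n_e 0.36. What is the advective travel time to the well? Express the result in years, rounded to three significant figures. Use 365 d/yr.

0.559 years

Hydraulic gradient i = (83.93 − 83.48) / 37.9 = 0.45 / 37.9 = 0.01187
Darcy flux q = K·i = 7.30 × 0.01187 = 0.08668 m/d
Average linear velocity = 0.08668 / 0.36 = 0.2408 m/d
t = L / v = 49.1 / 0.2408 = 203.9 d
   = 203.9 / 365 = 0.559 yr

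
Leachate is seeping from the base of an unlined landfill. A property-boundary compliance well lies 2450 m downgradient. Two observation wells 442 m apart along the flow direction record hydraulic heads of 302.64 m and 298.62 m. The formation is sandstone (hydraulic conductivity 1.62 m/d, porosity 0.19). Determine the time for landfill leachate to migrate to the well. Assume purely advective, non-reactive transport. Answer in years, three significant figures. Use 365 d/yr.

86.6 years

Hydraulic gradient i = (302.64 − 298.62) / 442 = 4.02 / 442 = 0.009095
q = Ki = 1.62 × 0.009095 = 0.01473 m/d
v = Ki/n = 1.62·0.009095/0.19 = 0.07755 m/d
t = L / v = 2450 / 0.07755 = 31590 d
   = 31590 / 365 = 86.6 yr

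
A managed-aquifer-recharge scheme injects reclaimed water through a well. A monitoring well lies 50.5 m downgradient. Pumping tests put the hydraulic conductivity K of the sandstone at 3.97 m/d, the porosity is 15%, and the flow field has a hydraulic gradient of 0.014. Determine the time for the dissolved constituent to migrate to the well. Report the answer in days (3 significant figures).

q = Ki = 3.97 × 0.014 = 0.05558 m/d
Average linear velocity = 0.05558 / 0.15 = 0.3705 m/d
t = L / v = 50.5 / 0.3705 = 136.3 d

136 days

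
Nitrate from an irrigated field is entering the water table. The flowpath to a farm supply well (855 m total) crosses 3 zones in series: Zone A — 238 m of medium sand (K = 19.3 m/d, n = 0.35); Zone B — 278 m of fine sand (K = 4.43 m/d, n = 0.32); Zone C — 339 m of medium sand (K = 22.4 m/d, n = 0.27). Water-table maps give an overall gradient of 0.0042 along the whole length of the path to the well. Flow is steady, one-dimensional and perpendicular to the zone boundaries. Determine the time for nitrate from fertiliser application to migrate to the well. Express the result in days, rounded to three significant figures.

6630 days

Steady 1-D flow in series ⇒ the Darcy flux q is identical in every zone and the zone head losses add (resistances L/K in series).
Σ(L/K) = 238/19.3 + 278/4.43 + 339/22.4 = 12.33 + 62.75 + 15.13 = 90.22 d
K_eq = L_total / Σ(L/K) = 855 / 90.22 = 9.477 m/d
q = K_eq · i = 9.477 × 0.0042 = 0.03980 m/d (same in every zone)
Zone A: v = q/n = 0.03980/0.35 = 0.1137 m/d → t_A = 238/0.1137 = 2093 d
Zone B: v = q/n = 0.03980/0.32 = 0.1244 m/d → t_B = 278/0.1244 = 2235 d
Zone C: v = q/n = 0.03980/0.27 = 0.1474 m/d → t_C = 339/0.1474 = 2300 d
Total t = 2093 + 2235 + 2300 = 6627 d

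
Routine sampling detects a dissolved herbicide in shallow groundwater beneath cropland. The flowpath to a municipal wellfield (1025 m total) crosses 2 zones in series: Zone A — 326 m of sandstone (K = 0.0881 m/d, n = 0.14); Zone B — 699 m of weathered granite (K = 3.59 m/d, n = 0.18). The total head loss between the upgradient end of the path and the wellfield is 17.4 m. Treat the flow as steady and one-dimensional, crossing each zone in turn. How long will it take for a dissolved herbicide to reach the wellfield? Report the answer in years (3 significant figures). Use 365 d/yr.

Continuity: the same q passes through each zone, so ΔH = q·Σ(L_j/K_j) — the zones act as resistances in series.
Σ(L/K) = 326/0.0881 + 699/3.59 = 3700 + 194.7 = 3895 d
q = ΔH / Σ(L/K) = 17.4 / 3895 = 0.004467 m/d (same in every zone)
Zone A: v = q/n = 0.004467/0.14 = 0.03191 m/d → t_A = 326/0.03191 = 10220 d
Zone B: v = q/n = 0.004467/0.18 = 0.02482 m/d → t_B = 699/0.02482 = 28170 d
Total t = 10220 + 28170 = 38380 d
   = 38380 / 365 = 105 yr

105 years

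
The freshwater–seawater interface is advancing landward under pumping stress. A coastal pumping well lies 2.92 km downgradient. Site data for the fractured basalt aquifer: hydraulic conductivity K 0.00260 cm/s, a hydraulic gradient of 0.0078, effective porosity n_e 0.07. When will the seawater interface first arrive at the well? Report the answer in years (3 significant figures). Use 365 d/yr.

K = 0.00260 cm/s × 864 = 2.246 m/d
q = Ki = 2.246 × 0.0078 = 0.01752 m/d
v = Ki/n = 2.246·0.0078/0.07 = 0.2503 m/d
L = 2.92 km = 2920 m
t = L / v = 2920 / 0.2503 = 11670 d
   = 11670 / 365 = 32.0 yr

32.0 years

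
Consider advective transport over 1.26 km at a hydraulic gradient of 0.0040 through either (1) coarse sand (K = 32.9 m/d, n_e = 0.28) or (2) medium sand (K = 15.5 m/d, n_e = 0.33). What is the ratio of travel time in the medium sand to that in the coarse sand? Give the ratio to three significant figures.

2.50

Unit 1 (coarse sand): v = 32.9×0.0040/0.28 = 0.4700 m/d, t = 1260/0.4700 = 2681 d
Unit 2 (medium sand): v = 15.5×0.0040/0.33 = 0.1879 m/d, t = 1260/0.1879 = 6706 d
t(medium sand) / t(coarse sand) = 6706/2681 = 2.50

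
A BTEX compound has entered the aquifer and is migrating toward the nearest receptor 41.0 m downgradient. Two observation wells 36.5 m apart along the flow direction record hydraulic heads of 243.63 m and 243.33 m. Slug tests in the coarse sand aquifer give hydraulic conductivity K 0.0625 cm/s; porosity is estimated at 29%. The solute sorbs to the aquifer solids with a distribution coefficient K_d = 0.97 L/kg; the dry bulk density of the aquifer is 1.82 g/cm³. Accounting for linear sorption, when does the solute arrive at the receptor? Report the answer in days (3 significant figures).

190 days

Hydraulic gradient i = (243.63 − 243.33) / 36.5 = 0.30 / 36.5 = 0.008219
K = 0.0625 cm/s × 864 = 54.00 m/d
Darcy flux q = K·i = 54.00 × 0.008219 = 0.4438 m/d
v = Ki/n = 54.00·0.008219/0.29 = 1.530 m/d
Retardation R = 1 + ρ_b·K_d/n = 1 + 1.82×0.97/0.29 = 7.088
Contaminant velocity v_c = v/R = 1.530/7.088 = 0.2159 m/d
t = L/v_c = 41.0/0.2159 = 189.9 d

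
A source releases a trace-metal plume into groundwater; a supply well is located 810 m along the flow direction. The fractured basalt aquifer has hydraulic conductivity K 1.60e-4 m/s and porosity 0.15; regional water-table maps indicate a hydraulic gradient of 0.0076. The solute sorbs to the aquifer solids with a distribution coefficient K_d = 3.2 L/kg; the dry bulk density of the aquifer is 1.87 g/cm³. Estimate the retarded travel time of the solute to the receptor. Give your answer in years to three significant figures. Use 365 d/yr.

K = 1.60e-4 m/s × 86400 s/d = 13.82 m/d
Darcy flux q = K·i = 13.82 × 0.0076 = 0.1051 m/d
v = Ki/n = 13.82·0.0076/0.15 = 0.7004 m/d
Retardation R = 1 + ρ_b·K_d/n = 1 + 1.87×3.2/0.15 = 40.89
Contaminant velocity v_c = v/R = 0.7004/40.89 = 0.01713 m/d
t = L/v_c = 810/0.01713 = 47290 d
   = 47290/365 = 130 yr

130 years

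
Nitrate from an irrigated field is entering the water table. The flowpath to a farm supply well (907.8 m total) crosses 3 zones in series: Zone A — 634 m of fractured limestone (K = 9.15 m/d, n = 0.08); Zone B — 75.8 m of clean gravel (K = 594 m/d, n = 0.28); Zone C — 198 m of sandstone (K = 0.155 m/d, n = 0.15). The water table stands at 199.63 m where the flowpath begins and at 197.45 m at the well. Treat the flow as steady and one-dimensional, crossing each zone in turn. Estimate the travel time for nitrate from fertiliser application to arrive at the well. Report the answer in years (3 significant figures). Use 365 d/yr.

Total head drop ΔH = 199.63 − 197.45 = 2.18 m
Steady 1-D flow in series ⇒ the Darcy flux q is identical in every zone and the zone head losses add (resistances L/K in series).
Σ(L/K) = 634/9.15 + 75.8/594 + 198/0.155 = 69.29 + 0.1276 + 1277 = 1347 d
q = ΔH / Σ(L/K) = 2.18 / 1347 = 0.001619 m/d (same in every zone)
Zone A: v = q/n = 0.001619/0.08 = 0.02023 m/d → t_A = 634/0.02023 = 31340 d
Zone B: v = q/n = 0.001619/0.28 = 0.005781 m/d → t_B = 75.8/0.005781 = 13110 d
Zone C: v = q/n = 0.001619/0.15 = 0.01079 m/d → t_C = 198/0.01079 = 18350 d
Total t = 31340 + 13110 + 18350 = 62800 d
   = 62800 / 365 = 172 yr

172 years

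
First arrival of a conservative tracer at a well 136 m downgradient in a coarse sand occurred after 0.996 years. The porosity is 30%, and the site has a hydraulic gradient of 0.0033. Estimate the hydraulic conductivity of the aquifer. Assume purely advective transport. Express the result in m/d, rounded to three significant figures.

34.0 m/d

t = 0.996 years = 363.5 d
v = L / t = 136 / 363.5 = 0.3741 m/d
K = v · n / i = 0.3741 × 0.30 / 0.0033 = 34.0 m/d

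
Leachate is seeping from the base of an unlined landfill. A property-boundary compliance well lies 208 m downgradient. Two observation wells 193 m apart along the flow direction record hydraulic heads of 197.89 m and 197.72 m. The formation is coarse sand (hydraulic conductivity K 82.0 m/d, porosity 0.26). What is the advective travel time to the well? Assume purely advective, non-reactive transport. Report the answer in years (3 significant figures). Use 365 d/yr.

Hydraulic gradient i = (197.89 − 197.72) / 193 = 0.17 / 193 = 8.808e-4
q = Ki = 82.0 × 8.808e-4 = 0.07223 m/d
v_s = q/n_e = 0.07223/0.26 = 0.2778 m/d
t = L / v = 208 / 0.2778 = 748.7 d
   = 748.7 / 365 = 2.05 yr

2.05 years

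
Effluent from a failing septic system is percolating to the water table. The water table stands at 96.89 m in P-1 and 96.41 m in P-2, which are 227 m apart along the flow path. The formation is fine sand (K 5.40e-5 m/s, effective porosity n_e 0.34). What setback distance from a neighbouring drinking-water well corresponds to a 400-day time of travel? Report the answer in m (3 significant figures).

Hydraulic gradient i = (96.89 − 96.41) / 227 = 0.48 / 227 = 0.002115
K = 5.40e-5 m/s × 86400 s/d = 4.666 m/d
Darcy flux q = K·i = 4.666 × 0.002115 = 0.009866 m/d
Average linear velocity = 0.009866 / 0.34 = 0.02902 m/d
L = v × T = 0.02902 × 400 = 11.61 m

11.6 m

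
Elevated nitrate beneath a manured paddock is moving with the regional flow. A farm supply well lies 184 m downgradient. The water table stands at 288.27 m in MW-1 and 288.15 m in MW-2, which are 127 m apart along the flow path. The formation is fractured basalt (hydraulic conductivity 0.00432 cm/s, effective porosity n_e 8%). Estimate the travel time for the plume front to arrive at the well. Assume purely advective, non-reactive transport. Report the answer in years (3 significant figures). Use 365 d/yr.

Hydraulic gradient i = (288.27 − 288.15) / 127 = 0.12 / 127 = 9.449e-4
K = 0.00432 cm/s × 864 = 3.732 m/d
Darcy flux q = K·i = 3.732 × 9.449e-4 = 0.003527 m/d
v = Ki/n = 3.732·9.449e-4/0.08 = 0.04408 m/d
t = L / v = 184 / 0.04408 = 4174 d
   = 4174 / 365 = 11.4 yr

11.4 years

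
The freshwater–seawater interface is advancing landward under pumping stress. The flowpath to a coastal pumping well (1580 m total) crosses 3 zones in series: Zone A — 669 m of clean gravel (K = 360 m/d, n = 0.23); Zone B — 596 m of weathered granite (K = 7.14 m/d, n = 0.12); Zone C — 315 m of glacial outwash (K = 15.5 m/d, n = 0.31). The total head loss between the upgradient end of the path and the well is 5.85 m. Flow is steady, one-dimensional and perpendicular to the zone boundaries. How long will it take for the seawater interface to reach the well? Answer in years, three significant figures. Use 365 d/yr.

16.0 years

Continuity: the same q passes through each zone, so ΔH = q·Σ(L_j/K_j) — the zones act as resistances in series.
Σ(L/K) = 669/360 + 596/7.14 + 315/15.5 = 1.858 + 83.47 + 20.32 = 105.7 d
q = ΔH / Σ(L/K) = 5.85 / 105.7 = 0.05537 m/d (same in every zone)
Zone A: v = q/n = 0.05537/0.23 = 0.2407 m/d → t_A = 669/0.2407 = 2779 d
Zone B: v = q/n = 0.05537/0.12 = 0.4614 m/d → t_B = 596/0.4614 = 1292 d
Zone C: v = q/n = 0.05537/0.31 = 0.1786 m/d → t_C = 315/0.1786 = 1764 d
Total t = 2779 + 1292 + 1764 = 5834 d
   = 5834 / 365 = 16.0 yr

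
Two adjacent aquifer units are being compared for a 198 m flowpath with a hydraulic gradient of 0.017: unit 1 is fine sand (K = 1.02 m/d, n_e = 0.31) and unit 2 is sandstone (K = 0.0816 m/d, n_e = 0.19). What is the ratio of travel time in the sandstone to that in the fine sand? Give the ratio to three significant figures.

Unit 1 (fine sand): v = 1.02×0.017/0.31 = 0.05594 m/d, t = 198/0.05594 = 3540 d
Unit 2 (sandstone): v = 0.0816×0.017/0.19 = 0.007301 m/d, t = 198/0.007301 = 27120 d
t(sandstone) / t(fine sand) = 27120/3540 = 7.66

7.66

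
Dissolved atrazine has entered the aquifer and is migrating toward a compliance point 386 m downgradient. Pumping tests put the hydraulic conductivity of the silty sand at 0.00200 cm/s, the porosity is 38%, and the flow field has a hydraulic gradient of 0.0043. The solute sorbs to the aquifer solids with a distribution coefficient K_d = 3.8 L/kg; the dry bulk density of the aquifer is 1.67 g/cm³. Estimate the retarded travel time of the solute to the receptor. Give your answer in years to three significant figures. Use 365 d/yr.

K = 0.00200 cm/s × 864 = 1.728 m/d
Specific discharge q = 1.728 × 0.0043 = 0.007430 m/d
Seepage velocity v = q / n = 0.007430 / 0.38 = 0.01955 m/d
Retardation R = 1 + ρ_b·K_d/n = 1 + 1.67×3.8/0.38 = 17.70
Contaminant velocity v_c = v/R = 0.01955/17.70 = 0.001105 m/d
t = L/v_c = 386/0.001105 = 349400 d
   = 349400/365 = 957 yr

957 years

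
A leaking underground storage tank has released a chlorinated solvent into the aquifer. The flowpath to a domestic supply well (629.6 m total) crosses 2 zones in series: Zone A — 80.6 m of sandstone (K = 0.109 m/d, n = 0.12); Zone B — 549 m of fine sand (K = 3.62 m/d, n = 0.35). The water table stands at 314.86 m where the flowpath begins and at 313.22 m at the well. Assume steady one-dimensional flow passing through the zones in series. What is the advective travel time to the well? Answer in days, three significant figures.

110000 days

Total head drop ΔH = 314.86 − 313.22 = 1.64 m
Steady 1-D flow in series ⇒ the Darcy flux q is identical in every zone and the zone head losses add (resistances L/K in series).
Σ(L/K) = 80.6/0.109 + 549/3.62 = 739.4 + 151.7 = 891.1 d
q = ΔH / Σ(L/K) = 1.64 / 891.1 = 0.001840 m/d (same in every zone)
Zone A: v = q/n = 0.001840/0.12 = 0.01534 m/d → t_A = 80.6/0.01534 = 5255 d
Zone B: v = q/n = 0.001840/0.35 = 0.005258 m/d → t_B = 549/0.005258 = 104400 d
Total t = 5255 + 104400 = 109700 d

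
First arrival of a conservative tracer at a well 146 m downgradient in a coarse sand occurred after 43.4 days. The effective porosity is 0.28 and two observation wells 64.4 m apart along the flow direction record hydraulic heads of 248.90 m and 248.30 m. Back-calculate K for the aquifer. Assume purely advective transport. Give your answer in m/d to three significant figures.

Hydraulic gradient i = (248.90 − 248.30) / 64.4 = 0.60 / 64.4 = 0.009317
v = L / t = 146 / 43.4 = 3.364 m/d
K = v · n / i = 3.364 × 0.28 / 0.009317 = 101 m/d

101 m/d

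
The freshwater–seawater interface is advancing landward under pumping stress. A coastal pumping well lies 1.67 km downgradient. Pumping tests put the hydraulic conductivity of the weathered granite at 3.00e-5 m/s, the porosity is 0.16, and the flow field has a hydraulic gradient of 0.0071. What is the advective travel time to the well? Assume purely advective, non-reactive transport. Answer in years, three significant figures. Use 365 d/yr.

39.8 years

K = 3.00e-5 m/s × 86400 s/d = 2.592 m/d
Specific discharge q = 2.592 × 0.0071 = 0.01840 m/d
Seepage velocity v = q / n = 0.01840 / 0.16 = 0.1150 m/d
L = 1.67 km = 1670 m
t = L / v = 1670 / 0.1150 = 14520 d
   = 14520 / 365 = 39.8 yr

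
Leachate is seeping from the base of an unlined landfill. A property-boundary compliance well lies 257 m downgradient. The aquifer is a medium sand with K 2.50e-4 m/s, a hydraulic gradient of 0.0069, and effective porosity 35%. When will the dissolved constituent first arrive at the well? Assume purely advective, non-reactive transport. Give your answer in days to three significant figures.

604 days

K = 2.50e-4 m/s × 86400 s/d = 21.60 m/d
q = Ki = 21.60 × 0.0069 = 0.1490 m/d
Average linear velocity = 0.1490 / 0.35 = 0.4258 m/d
t = L / v = 257 / 0.4258 = 603.5 d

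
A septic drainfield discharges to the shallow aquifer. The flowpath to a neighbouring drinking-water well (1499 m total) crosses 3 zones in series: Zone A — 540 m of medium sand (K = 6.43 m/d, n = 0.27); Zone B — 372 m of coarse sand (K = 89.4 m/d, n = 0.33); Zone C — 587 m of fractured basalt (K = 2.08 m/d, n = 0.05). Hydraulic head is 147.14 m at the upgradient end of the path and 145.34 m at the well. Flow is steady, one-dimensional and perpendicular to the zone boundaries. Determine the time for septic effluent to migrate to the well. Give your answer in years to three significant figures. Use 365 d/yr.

168 years

Total head drop ΔH = 147.14 − 145.34 = 1.80 m
Continuity: the same q passes through each zone, so ΔH = q·Σ(L_j/K_j) — the zones act as resistances in series.
Σ(L/K) = 540/6.43 + 372/89.4 + 587/2.08 = 83.98 + 4.161 + 282.2 = 370.4 d
q = ΔH / Σ(L/K) = 1.80 / 370.4 = 0.004860 m/d (same in every zone)
Zone A: v = q/n = 0.004860/0.27 = 0.01800 m/d → t_A = 540/0.01800 = 30000 d
Zone B: v = q/n = 0.004860/0.33 = 0.01473 m/d → t_B = 372/0.01473 = 25260 d
Zone C: v = q/n = 0.004860/0.05 = 0.09720 m/d → t_C = 587/0.09720 = 6039 d
Total t = 30000 + 25260 + 6039 = 61300 d
   = 61300 / 365 = 168 yr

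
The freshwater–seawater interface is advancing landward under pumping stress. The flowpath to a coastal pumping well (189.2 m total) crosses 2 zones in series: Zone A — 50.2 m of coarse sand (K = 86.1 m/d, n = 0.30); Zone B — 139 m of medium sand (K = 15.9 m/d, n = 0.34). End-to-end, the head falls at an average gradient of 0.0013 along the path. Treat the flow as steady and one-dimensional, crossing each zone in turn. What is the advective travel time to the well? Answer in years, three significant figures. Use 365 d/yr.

For zones in series the flux q is common to all zones; the equivalent conductivity is the harmonic (thickness-weighted) mean, K_eq = L_total / Σ(L_j/K_j).
Σ(L/K) = 50.2/86.1 + 139/15.9 = 0.5830 + 8.742 = 9.325 d
K_eq = L_total / Σ(L/K) = 189.2 / 9.325 = 20.29 m/d
q = K_eq · i = 20.29 × 0.0013 = 0.02638 m/d (same in every zone)
Zone A: v = q/n = 0.02638/0.30 = 0.08792 m/d → t_A = 50.2/0.08792 = 571.0 d
Zone B: v = q/n = 0.02638/0.34 = 0.07758 m/d → t_B = 139/0.07758 = 1792 d
Total t = 571.0 + 1792 = 2363 d
   = 2363 / 365 = 6.47 yr

6.47 years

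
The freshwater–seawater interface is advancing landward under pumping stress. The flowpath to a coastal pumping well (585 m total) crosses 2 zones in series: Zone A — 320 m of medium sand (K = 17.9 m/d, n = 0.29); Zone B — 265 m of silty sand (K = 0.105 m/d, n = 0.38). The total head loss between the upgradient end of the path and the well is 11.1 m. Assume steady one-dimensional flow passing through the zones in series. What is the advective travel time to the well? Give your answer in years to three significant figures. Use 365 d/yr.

Steady 1-D flow in series ⇒ the Darcy flux q is identical in every zone and the zone head losses add (resistances L/K in series).
Σ(L/K) = 320/17.9 + 265/0.105 = 17.88 + 2524 = 2542 d
q = ΔH / Σ(L/K) = 11.1 / 2542 = 0.004367 m/d (same in every zone)
Zone A: v = q/n = 0.004367/0.29 = 0.01506 m/d → t_A = 320/0.01506 = 21250 d
Zone B: v = q/n = 0.004367/0.38 = 0.01149 m/d → t_B = 265/0.01149 = 23060 d
Total t = 21250 + 23060 = 44310 d
   = 44310 / 365 = 121 yr

121 years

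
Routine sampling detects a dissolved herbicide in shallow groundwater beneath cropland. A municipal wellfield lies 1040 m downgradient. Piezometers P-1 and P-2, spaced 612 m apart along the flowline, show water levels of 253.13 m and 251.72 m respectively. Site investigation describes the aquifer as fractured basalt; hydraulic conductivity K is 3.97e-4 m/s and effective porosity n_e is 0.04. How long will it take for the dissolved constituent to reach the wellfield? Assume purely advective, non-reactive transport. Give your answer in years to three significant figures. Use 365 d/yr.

Hydraulic gradient i = (253.13 − 251.72) / 612 = 1.41 / 612 = 0.002304
K = 3.97e-4 m/s × 86400 s/d = 34.30 m/d
Specific discharge q = 34.30 × 0.002304 = 0.07903 m/d
v = Ki/n = 34.30·0.002304/0.04 = 1.976 m/d
t = L / v = 1040 / 1.976 = 526.4 d
   = 526.4 / 365 = 1.44 yr

1.44 years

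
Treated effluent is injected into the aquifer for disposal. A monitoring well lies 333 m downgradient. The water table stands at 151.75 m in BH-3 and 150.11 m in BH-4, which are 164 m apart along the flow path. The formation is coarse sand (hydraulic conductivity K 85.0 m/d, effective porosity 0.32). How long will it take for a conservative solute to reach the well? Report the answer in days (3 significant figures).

Hydraulic gradient i = (151.75 − 150.11) / 164 = 1.64 / 164 = 0.01000
q = Ki = 85.0 × 0.01000 = 0.8500 m/d
v_s = q/n_e = 0.8500/0.32 = 2.656 m/d
t = L / v = 333 / 2.656 = 125.4 d

125 days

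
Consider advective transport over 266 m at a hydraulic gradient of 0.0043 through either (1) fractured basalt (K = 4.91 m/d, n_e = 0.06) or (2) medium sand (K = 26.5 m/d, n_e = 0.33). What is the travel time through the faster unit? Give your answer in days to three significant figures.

756 days

Unit 1 (fractured basalt): v = 4.91×0.0043/0.06 = 0.3519 m/d, t = 266/0.3519 = 755.9 d
Unit 2 (medium sand): v = 26.5×0.0043/0.33 = 0.3453 m/d, t = 266/0.3453 = 770.3 d
Faster unit: t = 756 d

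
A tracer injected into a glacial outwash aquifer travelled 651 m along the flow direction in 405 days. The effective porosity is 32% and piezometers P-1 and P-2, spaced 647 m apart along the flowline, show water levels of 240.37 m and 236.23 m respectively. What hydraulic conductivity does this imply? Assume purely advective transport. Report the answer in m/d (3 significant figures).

Hydraulic gradient i = (240.37 − 236.23) / 647 = 4.14 / 647 = 0.006399
v = L / t = 651 / 405 = 1.607 m/d
K = v · n / i = 1.607 × 0.32 / 0.006399 = 80.4 m/d

80.4 m/d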